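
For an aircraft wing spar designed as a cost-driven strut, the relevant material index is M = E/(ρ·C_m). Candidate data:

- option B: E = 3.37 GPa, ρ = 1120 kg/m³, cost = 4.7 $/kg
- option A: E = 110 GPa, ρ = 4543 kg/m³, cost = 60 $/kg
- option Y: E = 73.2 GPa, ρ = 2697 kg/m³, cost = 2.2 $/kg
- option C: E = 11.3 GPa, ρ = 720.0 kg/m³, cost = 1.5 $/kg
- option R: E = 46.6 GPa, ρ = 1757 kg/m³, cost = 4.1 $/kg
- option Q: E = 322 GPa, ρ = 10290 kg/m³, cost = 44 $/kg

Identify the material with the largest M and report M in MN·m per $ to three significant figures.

Computing M directly (units already consistent):
  option Y: M = 12.3 MN·m per $
  option C: M = 10.5 MN·m per $
  option R: M = 6.47 MN·m per $
  option Q: M = 0.711 MN·m per $
  option B: M = 0.640 MN·m per $
  option A: M = 0.404 MN·m per $
The maximum is for option Y.

option Y, M = 12.3 MN·m per $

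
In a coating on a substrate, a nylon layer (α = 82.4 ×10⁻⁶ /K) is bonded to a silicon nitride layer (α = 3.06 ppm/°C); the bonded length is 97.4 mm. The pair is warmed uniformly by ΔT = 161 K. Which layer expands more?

α(nylon) = 82.4×10⁻⁶/K vs α(silicon nitride) = 3.06×10⁻⁶/K.
Higher α expands more for the same ΔT: nylon.

nylon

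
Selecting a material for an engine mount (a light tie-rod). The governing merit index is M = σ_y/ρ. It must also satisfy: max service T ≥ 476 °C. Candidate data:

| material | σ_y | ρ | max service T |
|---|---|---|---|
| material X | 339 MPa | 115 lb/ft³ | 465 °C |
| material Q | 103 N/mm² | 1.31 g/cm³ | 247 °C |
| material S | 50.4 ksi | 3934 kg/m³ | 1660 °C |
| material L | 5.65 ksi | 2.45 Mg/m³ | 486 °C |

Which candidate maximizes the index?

Screen on constraints: max service T ≥ 476 °C. Survivors: material S, material L.
After converting to SI:
  material S: σ_y = 347.5 MPa, ρ = 3934 kg/m³
  material L: σ_y = 38.96 MPa, ρ = 2450 kg/m³
  material S: M = 88.3 kN·m/kg
  material L: M = 15.9 kN·m/kg
Highest index: material S.

material S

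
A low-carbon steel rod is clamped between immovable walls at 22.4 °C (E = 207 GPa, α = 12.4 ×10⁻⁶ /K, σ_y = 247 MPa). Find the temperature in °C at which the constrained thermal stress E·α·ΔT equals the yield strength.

119 °C

E·α·ΔT = 247.0 MPa ⇒ ΔT = 247.0 / (207.0×10³ × 12.4×10⁻⁶) = 96.23 K.
T = 22.4 + 96.23 = 118.6 °C.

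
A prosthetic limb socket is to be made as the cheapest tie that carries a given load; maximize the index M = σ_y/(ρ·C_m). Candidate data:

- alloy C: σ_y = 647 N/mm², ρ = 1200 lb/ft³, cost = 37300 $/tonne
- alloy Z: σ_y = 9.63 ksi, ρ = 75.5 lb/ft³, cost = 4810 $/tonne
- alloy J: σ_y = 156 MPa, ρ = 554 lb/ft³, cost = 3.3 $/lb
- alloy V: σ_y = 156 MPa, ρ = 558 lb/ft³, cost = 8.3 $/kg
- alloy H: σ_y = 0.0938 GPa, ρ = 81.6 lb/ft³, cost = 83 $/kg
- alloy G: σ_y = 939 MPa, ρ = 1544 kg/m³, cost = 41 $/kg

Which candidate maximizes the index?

alloy G

In SI units:
  alloy C: σ_y = 647.0 MPa, ρ = 19220 kg/m³, cost = 37.30 $/kg
  alloy Z: σ_y = 66.40 MPa, ρ = 1209 kg/m³, cost = 4.810 $/kg
  alloy J: σ_y = 156.0 MPa, ρ = 8874 kg/m³, cost = 7.275 $/kg
  alloy V: σ_y = 156.0 MPa, ρ = 8938 kg/m³, cost = 8.300 $/kg
  alloy H: σ_y = 93.80 MPa, ρ = 1307 kg/m³, cost = 83.00 $/kg
  alloy G: σ_y = 939.0 MPa, ρ = 1544 kg/m³, cost = 41.00 $/kg
  alloy G: M = 14.8 kN·m per $
  alloy Z: M = 11.4 kN·m per $
  alloy J: M = 2.42 kN·m per $
  alloy V: M = 2.10 kN·m per $
  alloy C: M = 0.902 kN·m per $
  alloy H: M = 0.865 kN·m per $
Highest index: alloy G.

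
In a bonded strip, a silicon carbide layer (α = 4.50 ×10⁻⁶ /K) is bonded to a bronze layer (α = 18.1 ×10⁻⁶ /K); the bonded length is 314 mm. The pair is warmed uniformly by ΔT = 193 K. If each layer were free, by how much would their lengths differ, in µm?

Δα = |4.50 − 18.1|×10⁻⁶/K = 13.6×10⁻⁶/K.
ΔL_mismatch = Δα·L·ΔT = 13.6×10⁻⁶ × 314.0 mm × 193.0 K = 824 µm.

824 µm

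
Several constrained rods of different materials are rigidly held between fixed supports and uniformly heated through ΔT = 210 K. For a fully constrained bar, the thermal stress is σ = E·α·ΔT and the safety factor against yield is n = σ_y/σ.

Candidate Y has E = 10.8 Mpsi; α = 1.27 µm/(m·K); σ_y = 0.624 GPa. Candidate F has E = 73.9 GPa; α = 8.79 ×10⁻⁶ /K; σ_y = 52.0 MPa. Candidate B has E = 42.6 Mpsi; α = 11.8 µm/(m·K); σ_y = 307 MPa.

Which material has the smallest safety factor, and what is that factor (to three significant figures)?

candidate F, n = 0.381

Converting E to GPa, α to ×10⁻⁶/K, σ_y to MPa, then σ and n for each:
  candidate Y: E = 74.46, α = 1.27, σ_y = 624.0 → σ = 19.9 MPa, n = 31.4
  candidate F: E = 73.90, α = 8.79, σ_y = 52.00 → σ = 136 MPa, n = 0.381
  candidate B: E = 293.7, α = 11.8, σ_y = 307.0 → σ = 728 MPa, n = 0.422
The minimum is candidate F at n = 0.381.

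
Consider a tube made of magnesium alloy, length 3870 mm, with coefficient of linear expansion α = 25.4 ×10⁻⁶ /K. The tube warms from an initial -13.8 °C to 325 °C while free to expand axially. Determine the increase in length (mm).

ΔT = 325 − (-13.8) = 338.8 K.
ΔL = α·L₀·ΔT = 25.4×10⁻⁶ × 3870 mm × 338.8 K = 33.3 mm.

33.3 mm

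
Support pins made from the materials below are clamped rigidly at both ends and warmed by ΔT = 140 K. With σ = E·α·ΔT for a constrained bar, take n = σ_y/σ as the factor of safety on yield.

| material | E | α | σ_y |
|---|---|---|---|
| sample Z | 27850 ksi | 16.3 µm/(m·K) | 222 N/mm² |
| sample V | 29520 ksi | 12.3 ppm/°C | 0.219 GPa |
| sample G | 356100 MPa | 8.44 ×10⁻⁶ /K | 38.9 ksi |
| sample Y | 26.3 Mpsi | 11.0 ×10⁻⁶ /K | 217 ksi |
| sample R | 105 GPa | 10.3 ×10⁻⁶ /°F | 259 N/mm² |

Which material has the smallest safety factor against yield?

sample Z

Per material, after unit conversion:
  sample Z: E = 192.0, α = 16.3, σ_y = 222.0 → σ = 438 MPa, n = 0.507
  sample V: E = 203.5, α = 12.3, σ_y = 219.0 → σ = 350 MPa, n = 0.625
  sample G: E = 356.1, α = 8.44, σ_y = 268.2 → σ = 421 MPa, n = 0.637
  sample Y: E = 181.3, α = 11.0, σ_y = 1496 → σ = 279 MPa, n = 5.36
  sample R: E = 105.0, α = 18.5, σ_y = 259.0 → σ = 273 MPa, n = 0.950
Smallest n: sample Z with n = 0.507.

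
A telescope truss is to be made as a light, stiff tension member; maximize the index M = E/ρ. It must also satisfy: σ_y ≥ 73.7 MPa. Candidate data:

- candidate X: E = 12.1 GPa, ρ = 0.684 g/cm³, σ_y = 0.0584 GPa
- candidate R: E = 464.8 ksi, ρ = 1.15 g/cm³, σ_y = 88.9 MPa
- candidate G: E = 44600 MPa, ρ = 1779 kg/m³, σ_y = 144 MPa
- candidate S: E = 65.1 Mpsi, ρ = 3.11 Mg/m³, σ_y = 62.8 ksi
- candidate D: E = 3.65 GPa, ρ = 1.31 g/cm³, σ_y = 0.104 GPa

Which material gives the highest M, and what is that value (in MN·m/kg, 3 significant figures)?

Screen on constraints: σ_y ≥ 73.7 MPa. Survivors: candidate R, candidate G, candidate S, candidate D.
Putting every candidate on a common basis:
  candidate R: E = 3.205 GPa, ρ = 1150 kg/m³
  candidate G: E = 44.60 GPa, ρ = 1779 kg/m³
  candidate S: E = 448.8 GPa, ρ = 3110 kg/m³
  candidate D: E = 3.650 GPa, ρ = 1310 kg/m³
  candidate S: M = 144 MN·m/kg
  candidate G: M = 25.1 MN·m/kg
  candidate R: M = 2.79 MN·m/kg
  candidate D: M = 2.79 MN·m/kg
Highest index: candidate S.

candidate S, M = 144 MN·m/kg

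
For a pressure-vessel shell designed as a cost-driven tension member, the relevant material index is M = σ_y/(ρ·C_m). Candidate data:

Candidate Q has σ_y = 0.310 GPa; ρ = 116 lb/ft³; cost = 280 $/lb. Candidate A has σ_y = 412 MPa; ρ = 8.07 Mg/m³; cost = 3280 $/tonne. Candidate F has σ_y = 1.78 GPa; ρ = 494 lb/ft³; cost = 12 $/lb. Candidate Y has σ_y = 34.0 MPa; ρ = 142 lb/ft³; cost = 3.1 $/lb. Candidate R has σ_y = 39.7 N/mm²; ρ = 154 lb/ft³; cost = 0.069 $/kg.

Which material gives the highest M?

In SI units:
  candidate Q: σ_y = 310.0 MPa, ρ = 1858 kg/m³, cost = 617.3 $/kg
  candidate A: σ_y = 412.0 MPa, ρ = 8070 kg/m³, cost = 3.280 $/kg
  candidate F: σ_y = 1780 MPa, ρ = 7913 kg/m³, cost = 26.46 $/kg
  candidate Y: σ_y = 34.00 MPa, ρ = 2275 kg/m³, cost = 6.834 $/kg
  candidate R: σ_y = 39.70 MPa, ρ = 2467 kg/m³, cost = 0.06900 $/kg
  candidate R: M = 233 kN·m per $
  candidate A: M = 15.6 kN·m per $
  candidate F: M = 8.50 kN·m per $
  candidate Y: M = 2.19 kN·m per $
  candidate Q: M = 0.270 kN·m per $
Candidate R ranks first.

candidate R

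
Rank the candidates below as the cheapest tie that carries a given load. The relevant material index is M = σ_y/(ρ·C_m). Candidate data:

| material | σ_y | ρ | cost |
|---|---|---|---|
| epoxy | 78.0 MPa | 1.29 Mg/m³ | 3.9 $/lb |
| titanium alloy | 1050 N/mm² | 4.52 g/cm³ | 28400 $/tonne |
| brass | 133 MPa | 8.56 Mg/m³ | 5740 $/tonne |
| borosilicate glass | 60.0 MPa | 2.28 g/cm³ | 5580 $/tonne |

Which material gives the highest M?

Normalizing units and computing the index:
  epoxy: σ_y = 78.00 MPa, ρ = 1290 kg/m³, cost = 8.598 $/kg
  titanium alloy: σ_y = 1050 MPa, ρ = 4520 kg/m³, cost = 28.40 $/kg
  brass: σ_y = 133.0 MPa, ρ = 8560 kg/m³, cost = 5.740 $/kg
  borosilicate glass: σ_y = 60.00 MPa, ρ = 2280 kg/m³, cost = 5.580 $/kg
  titanium alloy: M = 8.18 kN·m per $
  epoxy: M = 7.03 kN·m per $
  borosilicate glass: M = 4.72 kN·m per $
  brass: M = 2.71 kN·m per $
The maximum is for titanium alloy.

titanium alloy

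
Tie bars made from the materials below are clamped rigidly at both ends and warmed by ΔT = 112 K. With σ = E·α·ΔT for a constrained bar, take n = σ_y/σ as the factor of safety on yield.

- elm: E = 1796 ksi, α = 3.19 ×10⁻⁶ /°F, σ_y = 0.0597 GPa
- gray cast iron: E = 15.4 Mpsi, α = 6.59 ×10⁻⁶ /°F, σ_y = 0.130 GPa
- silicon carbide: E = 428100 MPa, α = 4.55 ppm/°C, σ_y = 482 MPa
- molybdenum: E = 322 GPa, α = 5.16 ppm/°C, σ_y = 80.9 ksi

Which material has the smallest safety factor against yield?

With everything in SI (GPa, ×10⁻⁶/K, MPa):
  elm: E = 12.38, α = 5.74, σ_y = 59.70 → σ = 7.96 MPa, n = 7.50
  gray cast iron: E = 106.2, α = 11.9, σ_y = 130.0 → σ = 141 MPa, n = 0.922
  silicon carbide: E = 428.1, α = 4.55, σ_y = 482.0 → σ = 218 MPa, n = 2.21
  molybdenum: E = 322.0, α = 5.16, σ_y = 557.8 → σ = 186 MPa, n = 3.00
Smallest n: gray cast iron with n = 0.922.

gray cast iron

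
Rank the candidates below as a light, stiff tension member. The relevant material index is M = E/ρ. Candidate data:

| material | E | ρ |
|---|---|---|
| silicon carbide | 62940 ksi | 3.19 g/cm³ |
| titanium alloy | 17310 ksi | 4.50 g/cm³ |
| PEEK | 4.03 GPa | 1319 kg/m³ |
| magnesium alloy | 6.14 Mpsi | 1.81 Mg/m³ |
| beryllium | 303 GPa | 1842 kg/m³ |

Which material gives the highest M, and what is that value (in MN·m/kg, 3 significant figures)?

After converting to SI:
  silicon carbide: E = 434.0 GPa, ρ = 3190 kg/m³
  titanium alloy: E = 119.3 GPa, ρ = 4500 kg/m³
  PEEK: E = 4.030 GPa, ρ = 1319 kg/m³
  magnesium alloy: E = 42.33 GPa, ρ = 1810 kg/m³
  beryllium: E = 303.0 GPa, ρ = 1842 kg/m³
  beryllium: M = 164 MN·m/kg
  silicon carbide: M = 136 MN·m/kg
  titanium alloy: M = 26.5 MN·m/kg
  magnesium alloy: M = 23.4 MN·m/kg
  PEEK: M = 3.06 MN·m/kg
Highest index: beryllium.

beryllium, M = 164 MN·m/kg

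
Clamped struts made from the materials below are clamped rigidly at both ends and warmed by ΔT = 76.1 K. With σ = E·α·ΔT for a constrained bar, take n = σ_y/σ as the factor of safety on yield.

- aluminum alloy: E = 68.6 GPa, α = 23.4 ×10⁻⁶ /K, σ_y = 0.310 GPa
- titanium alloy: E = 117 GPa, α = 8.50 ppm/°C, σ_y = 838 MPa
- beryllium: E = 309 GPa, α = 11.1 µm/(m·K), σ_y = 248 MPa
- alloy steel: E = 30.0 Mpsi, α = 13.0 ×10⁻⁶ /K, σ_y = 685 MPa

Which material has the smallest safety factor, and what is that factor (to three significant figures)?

With everything in SI (GPa, ×10⁻⁶/K, MPa):
  aluminum alloy: E = 68.60, α = 23.4, σ_y = 310.0 → σ = 122 MPa, n = 2.54
  titanium alloy: E = 117.0, α = 8.50, σ_y = 838.0 → σ = 75.7 MPa, n = 11.1
  beryllium: E = 309.0, α = 11.1, σ_y = 248.0 → σ = 261 MPa, n = 0.950
  alloy steel: E = 206.8, α = 13.0, σ_y = 685.0 → σ = 205 MPa, n = 3.35
Beryllium has the lowest safety factor, n = 0.950.

beryllium, n = 0.950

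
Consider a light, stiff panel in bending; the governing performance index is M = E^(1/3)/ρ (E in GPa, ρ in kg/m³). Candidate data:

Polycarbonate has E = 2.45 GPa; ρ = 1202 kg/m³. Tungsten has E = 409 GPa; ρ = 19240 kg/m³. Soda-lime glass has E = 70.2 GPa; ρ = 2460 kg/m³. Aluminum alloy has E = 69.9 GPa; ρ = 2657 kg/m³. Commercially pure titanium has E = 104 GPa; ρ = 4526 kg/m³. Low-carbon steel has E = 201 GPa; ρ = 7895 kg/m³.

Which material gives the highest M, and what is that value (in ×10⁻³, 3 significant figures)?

Per-candidate index values:
  soda-lime glass: M = 1.68×10⁻³
  aluminum alloy: M = 1.55×10⁻³
  polycarbonate: M = 1.12×10⁻³
  commercially pure titanium: M = 1.04×10⁻³
  low-carbon steel: M = 0.742×10⁻³
  tungsten: M = 0.386×10⁻³
The maximum is for soda-lime glass.

soda-lime glass, M = 1.68×10⁻³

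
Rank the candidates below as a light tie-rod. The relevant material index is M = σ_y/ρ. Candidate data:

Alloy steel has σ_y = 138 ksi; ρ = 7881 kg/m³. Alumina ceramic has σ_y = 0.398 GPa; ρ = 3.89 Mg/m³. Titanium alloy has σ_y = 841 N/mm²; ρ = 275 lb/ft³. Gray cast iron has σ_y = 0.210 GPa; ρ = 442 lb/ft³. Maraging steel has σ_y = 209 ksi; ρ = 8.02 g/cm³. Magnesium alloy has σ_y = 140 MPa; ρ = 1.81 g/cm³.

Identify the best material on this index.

titanium alloy

In SI units:
  alloy steel: σ_y = 951.5 MPa, ρ = 7881 kg/m³
  alumina ceramic: σ_y = 398.0 MPa, ρ = 3890 kg/m³
  titanium alloy: σ_y = 841.0 MPa, ρ = 4405 kg/m³
  gray cast iron: σ_y = 210.0 MPa, ρ = 7080 kg/m³
  maraging steel: σ_y = 1441 MPa, ρ = 8020 kg/m³
  magnesium alloy: σ_y = 140.0 MPa, ρ = 1810 kg/m³
  titanium alloy: M = 191 kN·m/kg
  maraging steel: M = 180 kN·m/kg
  alloy steel: M = 121 kN·m/kg
  alumina ceramic: M = 102 kN·m/kg
  magnesium alloy: M = 77.3 kN·m/kg
  gray cast iron: M = 29.7 kN·m/kg
The maximum is for titanium alloy.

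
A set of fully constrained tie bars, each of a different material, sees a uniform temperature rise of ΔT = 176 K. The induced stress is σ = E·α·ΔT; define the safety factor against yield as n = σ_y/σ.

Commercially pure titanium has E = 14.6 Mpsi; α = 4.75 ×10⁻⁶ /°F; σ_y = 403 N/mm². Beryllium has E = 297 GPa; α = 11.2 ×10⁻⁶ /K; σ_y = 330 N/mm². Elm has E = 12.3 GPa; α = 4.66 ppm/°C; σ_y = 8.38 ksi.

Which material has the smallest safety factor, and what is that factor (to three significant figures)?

beryllium, n = 0.564

With everything in SI (GPa, ×10⁻⁶/K, MPa):
  commercially pure titanium: E = 100.7, α = 8.55, σ_y = 403.0 → σ = 151 MPa, n = 2.66
  beryllium: E = 297.0, α = 11.2, σ_y = 330.0 → σ = 585 MPa, n = 0.564
  elm: E = 12.30, α = 4.66, σ_y = 57.78 → σ = 10.1 MPa, n = 5.73
The minimum is beryllium at n = 0.564.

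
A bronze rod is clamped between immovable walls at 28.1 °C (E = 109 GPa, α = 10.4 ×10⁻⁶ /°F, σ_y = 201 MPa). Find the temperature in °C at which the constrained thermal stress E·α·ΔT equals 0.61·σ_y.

88.2 °C

α = 10.4×10⁻⁶/°F × 9/5 = 18.7×10⁻⁶/K.
E·α·ΔT = 122.6 MPa ⇒ ΔT = 122.6 / (109.0×10³ × 18.7×10⁻⁶) = 60.09 K.
T = 28.1 + 60.09 = 88.19 °C.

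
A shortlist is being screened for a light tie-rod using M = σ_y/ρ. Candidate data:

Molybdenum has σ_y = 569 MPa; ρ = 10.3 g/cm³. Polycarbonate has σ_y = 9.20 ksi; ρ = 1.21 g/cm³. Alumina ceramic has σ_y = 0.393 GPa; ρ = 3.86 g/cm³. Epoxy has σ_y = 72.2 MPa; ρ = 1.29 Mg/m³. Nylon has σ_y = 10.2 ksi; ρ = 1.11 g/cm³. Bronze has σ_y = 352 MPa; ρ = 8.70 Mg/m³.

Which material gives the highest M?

alumina ceramic

After converting to SI:
  molybdenum: σ_y = 569.0 MPa, ρ = 10300 kg/m³
  polycarbonate: σ_y = 63.43 MPa, ρ = 1210 kg/m³
  alumina ceramic: σ_y = 393.0 MPa, ρ = 3860 kg/m³
  epoxy: σ_y = 72.20 MPa, ρ = 1290 kg/m³
  nylon: σ_y = 70.33 MPa, ρ = 1110 kg/m³
  bronze: σ_y = 352.0 MPa, ρ = 8700 kg/m³
  alumina ceramic: M = 102 kN·m/kg
  nylon: M = 63.4 kN·m/kg
  epoxy: M = 56.0 kN·m/kg
  molybdenum: M = 55.2 kN·m/kg
  polycarbonate: M = 52.4 kN·m/kg
  bronze: M = 40.5 kN·m/kg
Alumina ceramic ranks first.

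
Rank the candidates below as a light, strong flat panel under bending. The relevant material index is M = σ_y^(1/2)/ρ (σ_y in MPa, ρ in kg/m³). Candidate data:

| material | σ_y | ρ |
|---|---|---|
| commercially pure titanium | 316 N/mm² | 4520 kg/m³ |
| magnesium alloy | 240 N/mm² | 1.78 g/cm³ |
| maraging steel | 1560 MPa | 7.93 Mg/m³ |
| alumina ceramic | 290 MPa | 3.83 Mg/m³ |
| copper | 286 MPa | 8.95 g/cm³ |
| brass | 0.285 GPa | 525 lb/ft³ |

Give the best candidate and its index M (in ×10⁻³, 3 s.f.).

In SI units:
  commercially pure titanium: σ_y = 316.0 MPa, ρ = 4520 kg/m³
  magnesium alloy: σ_y = 240.0 MPa, ρ = 1780 kg/m³
  maraging steel: σ_y = 1560 MPa, ρ = 7930 kg/m³
  alumina ceramic: σ_y = 290.0 MPa, ρ = 3830 kg/m³
  copper: σ_y = 286.0 MPa, ρ = 8950 kg/m³
  brass: σ_y = 285.0 MPa, ρ = 8410 kg/m³
  magnesium alloy: M = 8.70×10⁻³
  maraging steel: M = 4.98×10⁻³
  alumina ceramic: M = 4.45×10⁻³
  commercially pure titanium: M = 3.93×10⁻³
  brass: M = 2.01×10⁻³
  copper: M = 1.89×10⁻³
The maximum is for magnesium alloy.

magnesium alloy, M = 8.70×10⁻³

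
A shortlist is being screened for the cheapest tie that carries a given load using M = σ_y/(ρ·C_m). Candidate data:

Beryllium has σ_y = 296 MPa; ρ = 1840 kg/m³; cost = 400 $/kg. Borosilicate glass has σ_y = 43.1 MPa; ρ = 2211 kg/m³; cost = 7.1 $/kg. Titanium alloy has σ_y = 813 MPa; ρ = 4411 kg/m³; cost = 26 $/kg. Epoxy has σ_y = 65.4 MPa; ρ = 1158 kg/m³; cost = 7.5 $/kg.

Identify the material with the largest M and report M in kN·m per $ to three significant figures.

Computing M directly (units already consistent):
  epoxy: M = 7.53 kN·m per $
  titanium alloy: M = 7.09 kN·m per $
  borosilicate glass: M = 2.75 kN·m per $
  beryllium: M = 0.402 kN·m per $
Epoxy has the largest M.

epoxy, M = 7.53 kN·m per $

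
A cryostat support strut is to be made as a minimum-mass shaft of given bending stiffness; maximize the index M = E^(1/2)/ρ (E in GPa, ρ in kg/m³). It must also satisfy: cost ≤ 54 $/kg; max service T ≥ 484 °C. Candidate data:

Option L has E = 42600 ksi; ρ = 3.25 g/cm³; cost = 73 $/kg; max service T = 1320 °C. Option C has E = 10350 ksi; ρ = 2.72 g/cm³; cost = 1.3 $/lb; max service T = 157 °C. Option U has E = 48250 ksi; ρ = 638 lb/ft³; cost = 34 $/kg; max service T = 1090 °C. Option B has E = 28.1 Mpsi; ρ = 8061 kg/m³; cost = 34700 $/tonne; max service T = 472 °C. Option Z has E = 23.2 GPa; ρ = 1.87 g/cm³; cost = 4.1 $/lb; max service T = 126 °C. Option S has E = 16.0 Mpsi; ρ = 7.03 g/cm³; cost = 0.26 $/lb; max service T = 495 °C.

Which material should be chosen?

Screen on constraints: cost ≤ 54 $/kg; max service T ≥ 484 °C. Survivors: option U, option S.
After converting to SI:
  option U: E = 332.7 GPa, ρ = 10220 kg/m³
  option S: E = 110.3 GPa, ρ = 7030 kg/m³
  option U: M = 1.78×10⁻³
  option S: M = 1.49×10⁻³
The maximum is for option U.

option U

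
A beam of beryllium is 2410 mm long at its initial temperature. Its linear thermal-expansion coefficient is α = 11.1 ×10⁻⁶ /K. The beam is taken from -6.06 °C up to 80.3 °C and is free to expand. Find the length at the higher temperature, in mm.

ΔT = 80.3 − (-6.06) = 86.36 K.
ΔL = α·L₀·ΔT = 11.1×10⁻⁶ × 2410 mm × 86.36 K = 2.31 mm.
L = L₀ + ΔL = 2410 + 2.31 = 2412.3 mm.

2412.3 mm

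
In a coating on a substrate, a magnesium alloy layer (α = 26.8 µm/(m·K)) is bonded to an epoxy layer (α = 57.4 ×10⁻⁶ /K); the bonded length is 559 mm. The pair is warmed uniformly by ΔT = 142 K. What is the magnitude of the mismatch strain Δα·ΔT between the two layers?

Δα = |26.8 − 57.4|×10⁻⁶/K = 30.6×10⁻⁶/K.
Mismatch strain = Δα·ΔT = 30.6×10⁻⁶ × 142.0 = 4.35×10⁻³.

4.35×10⁻³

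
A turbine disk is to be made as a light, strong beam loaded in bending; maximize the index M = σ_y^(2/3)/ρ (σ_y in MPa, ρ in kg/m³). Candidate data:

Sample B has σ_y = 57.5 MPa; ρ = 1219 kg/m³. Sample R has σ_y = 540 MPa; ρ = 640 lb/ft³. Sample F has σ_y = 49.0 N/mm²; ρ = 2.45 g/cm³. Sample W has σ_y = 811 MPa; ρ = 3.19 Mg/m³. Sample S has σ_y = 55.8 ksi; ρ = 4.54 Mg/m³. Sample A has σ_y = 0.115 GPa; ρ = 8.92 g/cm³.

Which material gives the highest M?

Normalizing units and computing the index:
  sample B: σ_y = 57.50 MPa, ρ = 1219 kg/m³
  sample R: σ_y = 540.0 MPa, ρ = 10250 kg/m³
  sample F: σ_y = 49.00 MPa, ρ = 2450 kg/m³
  sample W: σ_y = 811.0 MPa, ρ = 3190 kg/m³
  sample S: σ_y = 384.7 MPa, ρ = 4540 kg/m³
  sample A: σ_y = 115.0 MPa, ρ = 8920 kg/m³
  sample W: M = 27.3×10⁻³
  sample B: M = 12.2×10⁻³
  sample S: M = 11.7×10⁻³
  sample R: M = 6.47×10⁻³
  sample F: M = 5.47×10⁻³
  sample A: M = 2.65×10⁻³
Highest index: sample W.

sample W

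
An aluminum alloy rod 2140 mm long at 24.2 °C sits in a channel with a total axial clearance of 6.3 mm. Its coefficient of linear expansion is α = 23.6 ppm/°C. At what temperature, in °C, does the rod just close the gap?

α·L₀·ΔT = 6.3 mm ⇒ ΔT = 6.3 / (23.6×10⁻⁶ × 2140.0) = 124.7 K.
T = 24.2 + 124.7 = 148.9 °C.

149 °C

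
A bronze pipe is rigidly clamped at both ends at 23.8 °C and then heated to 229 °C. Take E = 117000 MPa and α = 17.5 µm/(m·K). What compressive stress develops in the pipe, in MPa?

E = 117000 MPa = 117.0 GPa.
ΔT = 205.2 K. Constrained thermal stress σ = E·α·ΔT = 117.0×10³ MPa × 17.5×10⁻⁶ × 205.2 = 420 MPa (compressive).

420 MPa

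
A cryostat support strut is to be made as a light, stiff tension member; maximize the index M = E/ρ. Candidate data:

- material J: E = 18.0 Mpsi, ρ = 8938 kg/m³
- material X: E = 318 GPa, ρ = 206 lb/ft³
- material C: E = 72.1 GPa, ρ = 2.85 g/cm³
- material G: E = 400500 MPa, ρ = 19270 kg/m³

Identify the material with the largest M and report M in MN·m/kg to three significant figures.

material X, M = 96.4 MN·m/kg

Putting every candidate on a common basis:
  material J: E = 124.1 GPa, ρ = 8938 kg/m³
  material X: E = 318.0 GPa, ρ = 3300 kg/m³
  material C: E = 72.10 GPa, ρ = 2850 kg/m³
  material G: E = 400.5 GPa, ρ = 19270 kg/m³
  material X: M = 96.4 MN·m/kg
  material C: M = 25.3 MN·m/kg
  material G: M = 20.8 MN·m/kg
  material J: M = 13.9 MN·m/kg
Material X ranks first.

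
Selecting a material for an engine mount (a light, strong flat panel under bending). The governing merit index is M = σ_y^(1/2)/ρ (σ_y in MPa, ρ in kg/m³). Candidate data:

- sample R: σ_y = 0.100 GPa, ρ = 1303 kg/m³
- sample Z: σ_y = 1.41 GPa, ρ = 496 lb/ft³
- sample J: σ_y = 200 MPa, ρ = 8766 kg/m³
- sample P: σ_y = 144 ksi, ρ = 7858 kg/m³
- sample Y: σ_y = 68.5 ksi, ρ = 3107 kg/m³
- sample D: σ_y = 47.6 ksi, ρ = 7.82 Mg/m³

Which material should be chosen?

sample R

Normalizing units and computing the index:
  sample R: σ_y = 100.0 MPa, ρ = 1303 kg/m³
  sample Z: σ_y = 1410 MPa, ρ = 7945 kg/m³
  sample J: σ_y = 200.0 MPa, ρ = 8766 kg/m³
  sample P: σ_y = 992.8 MPa, ρ = 7858 kg/m³
  sample Y: σ_y = 472.3 MPa, ρ = 3107 kg/m³
  sample D: σ_y = 328.2 MPa, ρ = 7820 kg/m³
  sample R: M = 7.67×10⁻³
  sample Y: M = 6.99×10⁻³
  sample Z: M = 4.73×10⁻³
  sample P: M = 4.01×10⁻³
  sample D: M = 2.32×10⁻³
  sample J: M = 1.61×10⁻³
Sample R has the largest M.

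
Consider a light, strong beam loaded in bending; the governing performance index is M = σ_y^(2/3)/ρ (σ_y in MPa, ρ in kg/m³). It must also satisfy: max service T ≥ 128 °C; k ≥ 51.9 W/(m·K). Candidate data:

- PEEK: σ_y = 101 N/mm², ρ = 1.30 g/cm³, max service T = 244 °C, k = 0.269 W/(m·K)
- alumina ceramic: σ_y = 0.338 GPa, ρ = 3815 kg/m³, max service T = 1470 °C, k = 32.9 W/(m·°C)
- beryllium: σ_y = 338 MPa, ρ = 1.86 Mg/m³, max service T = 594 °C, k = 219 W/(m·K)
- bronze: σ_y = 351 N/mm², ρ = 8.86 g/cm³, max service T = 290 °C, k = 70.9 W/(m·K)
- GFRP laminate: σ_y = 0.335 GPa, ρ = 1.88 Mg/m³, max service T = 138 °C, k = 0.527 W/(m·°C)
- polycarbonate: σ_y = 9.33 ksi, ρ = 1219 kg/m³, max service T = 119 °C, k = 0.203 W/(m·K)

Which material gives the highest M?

Screen on constraints: max service T ≥ 128 °C; k ≥ 51.9 W/(m·K). Survivors: beryllium, bronze.
Normalizing units and computing the index:
  beryllium: σ_y = 338.0 MPa, ρ = 1860 kg/m³
  bronze: σ_y = 351.0 MPa, ρ = 8860 kg/m³
  beryllium: M = 26.1×10⁻³
  bronze: M = 5.62×10⁻³
Beryllium has the largest M.

beryllium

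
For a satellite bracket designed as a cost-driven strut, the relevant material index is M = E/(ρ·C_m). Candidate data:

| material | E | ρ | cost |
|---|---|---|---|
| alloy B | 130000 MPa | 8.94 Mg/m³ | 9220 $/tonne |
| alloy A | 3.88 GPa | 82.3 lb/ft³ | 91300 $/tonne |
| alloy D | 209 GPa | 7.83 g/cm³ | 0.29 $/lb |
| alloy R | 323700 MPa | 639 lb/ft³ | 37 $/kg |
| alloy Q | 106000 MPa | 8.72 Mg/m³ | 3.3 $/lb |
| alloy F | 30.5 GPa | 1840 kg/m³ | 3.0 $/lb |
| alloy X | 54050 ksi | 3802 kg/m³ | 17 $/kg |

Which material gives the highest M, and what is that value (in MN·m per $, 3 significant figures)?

After converting to SI:
  alloy B: E = 130.0 GPa, ρ = 8940 kg/m³, cost = 9.220 $/kg
  alloy A: E = 3.880 GPa, ρ = 1318 kg/m³, cost = 91.30 $/kg
  alloy D: E = 209.0 GPa, ρ = 7830 kg/m³, cost = 0.6393 $/kg
  alloy R: E = 323.7 GPa, ρ = 10240 kg/m³, cost = 37.00 $/kg
  alloy Q: E = 106.0 GPa, ρ = 8720 kg/m³, cost = 7.275 $/kg
  alloy F: E = 30.50 GPa, ρ = 1840 kg/m³, cost = 6.614 $/kg
  alloy X: E = 372.7 GPa, ρ = 3802 kg/m³, cost = 17.00 $/kg
  alloy D: M = 41.8 MN·m per $
  alloy X: M = 5.77 MN·m per $
  alloy F: M = 2.51 MN·m per $
  alloy Q: M = 1.67 MN·m per $
  alloy B: M = 1.58 MN·m per $
  alloy R: M = 0.855 MN·m per $
  alloy A: M = 0.0322 MN·m per $
Highest index: alloy D.

alloy D, M = 41.8 MN·m per $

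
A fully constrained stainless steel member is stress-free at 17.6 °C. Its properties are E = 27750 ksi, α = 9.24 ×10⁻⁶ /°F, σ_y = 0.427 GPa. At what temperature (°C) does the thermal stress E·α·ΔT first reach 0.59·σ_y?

E = 27750 ksi = 191.3 GPa.
α = 9.24×10⁻⁶/°F × 9/5 = 16.6×10⁻⁶/K.
σ_y = 0.427 GPa = 427.0 MPa.
E·α·ΔT = 251.9 MPa ⇒ ΔT = 251.9 / (191.3×10³ × 16.6×10⁻⁶) = 79.17 K.
T = 17.6 + 79.17 = 96.77 °C.

96.8 °C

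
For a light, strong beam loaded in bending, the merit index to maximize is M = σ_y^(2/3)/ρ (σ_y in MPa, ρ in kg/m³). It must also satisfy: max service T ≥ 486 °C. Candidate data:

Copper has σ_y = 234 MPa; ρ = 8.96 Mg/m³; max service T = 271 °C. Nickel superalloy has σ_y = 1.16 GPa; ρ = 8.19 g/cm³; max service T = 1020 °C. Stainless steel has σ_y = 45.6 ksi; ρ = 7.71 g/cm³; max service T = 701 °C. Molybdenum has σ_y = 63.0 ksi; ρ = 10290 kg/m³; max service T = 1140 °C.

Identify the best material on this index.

Screen on constraints: max service T ≥ 486 °C. Survivors: nickel superalloy, stainless steel, molybdenum.
Convert each candidate to consistent units, then evaluate M:
  nickel superalloy: σ_y = 1160 MPa, ρ = 8190 kg/m³
  stainless steel: σ_y = 314.4 MPa, ρ = 7710 kg/m³
  molybdenum: σ_y = 434.4 MPa, ρ = 10290 kg/m³
  nickel superalloy: M = 13.5×10⁻³
  stainless steel: M = 6.00×10⁻³
  molybdenum: M = 5.57×10⁻³
Nickel superalloy has the largest M.

nickel superalloy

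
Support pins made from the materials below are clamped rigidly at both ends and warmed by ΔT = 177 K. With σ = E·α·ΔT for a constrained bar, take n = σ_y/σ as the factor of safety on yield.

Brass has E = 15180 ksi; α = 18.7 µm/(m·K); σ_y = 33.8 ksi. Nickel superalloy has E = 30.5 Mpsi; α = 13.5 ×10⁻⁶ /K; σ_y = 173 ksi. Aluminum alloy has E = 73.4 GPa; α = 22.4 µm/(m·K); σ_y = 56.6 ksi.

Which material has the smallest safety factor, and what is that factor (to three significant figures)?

brass, n = 0.673

With everything in SI (GPa, ×10⁻⁶/K, MPa):
  brass: E = 104.7, α = 18.7, σ_y = 233.0 → σ = 346 MPa, n = 0.673
  nickel superalloy: E = 210.3, α = 13.5, σ_y = 1193 → σ = 502 MPa, n = 2.37
  aluminum alloy: E = 73.40, α = 22.4, σ_y = 390.2 → σ = 291 MPa, n = 1.34
The minimum is brass at n = 0.673.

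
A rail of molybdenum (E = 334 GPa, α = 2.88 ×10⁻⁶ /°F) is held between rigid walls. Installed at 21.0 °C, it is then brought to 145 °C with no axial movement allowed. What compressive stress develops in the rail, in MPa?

215 MPa

α = 2.88×10⁻⁶/°F × 9/5 = 5.18×10⁻⁶/K.
ΔT = 124.0 K. Constrained thermal stress σ = E·α·ΔT = 334.0×10³ MPa × 5.18×10⁻⁶ × 124.0 = 215 MPa (compressive).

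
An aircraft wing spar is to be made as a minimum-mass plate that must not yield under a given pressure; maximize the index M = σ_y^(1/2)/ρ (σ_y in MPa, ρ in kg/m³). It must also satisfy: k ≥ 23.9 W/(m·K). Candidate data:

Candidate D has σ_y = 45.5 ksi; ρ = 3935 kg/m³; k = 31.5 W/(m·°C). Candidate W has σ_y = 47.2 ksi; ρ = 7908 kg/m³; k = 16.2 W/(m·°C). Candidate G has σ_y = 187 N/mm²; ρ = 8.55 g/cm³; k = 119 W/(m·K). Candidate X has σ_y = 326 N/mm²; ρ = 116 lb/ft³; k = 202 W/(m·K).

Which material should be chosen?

candidate X

Screen on constraints: k ≥ 23.9 W/(m·K). Survivors: candidate D, candidate G, candidate X.
In SI units:
  candidate D: σ_y = 313.7 MPa, ρ = 3935 kg/m³
  candidate G: σ_y = 187.0 MPa, ρ = 8550 kg/m³
  candidate X: σ_y = 326.0 MPa, ρ = 1858 kg/m³
  candidate X: M = 9.72×10⁻³
  candidate D: M = 4.50×10⁻³
  candidate G: M = 1.60×10⁻³
Candidate X has the largest M.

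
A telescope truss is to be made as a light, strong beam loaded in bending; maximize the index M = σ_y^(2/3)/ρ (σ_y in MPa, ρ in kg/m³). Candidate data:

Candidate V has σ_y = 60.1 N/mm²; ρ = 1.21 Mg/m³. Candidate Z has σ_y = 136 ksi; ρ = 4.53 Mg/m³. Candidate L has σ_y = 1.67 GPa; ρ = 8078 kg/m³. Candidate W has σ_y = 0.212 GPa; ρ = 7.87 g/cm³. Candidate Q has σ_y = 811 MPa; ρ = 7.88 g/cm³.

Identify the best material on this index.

Putting every candidate on a common basis:
  candidate V: σ_y = 60.10 MPa, ρ = 1210 kg/m³
  candidate Z: σ_y = 937.7 MPa, ρ = 4530 kg/m³
  candidate L: σ_y = 1670 MPa, ρ = 8078 kg/m³
  candidate W: σ_y = 212.0 MPa, ρ = 7870 kg/m³
  candidate Q: σ_y = 811.0 MPa, ρ = 7880 kg/m³
  candidate Z: M = 21.1×10⁻³
  candidate L: M = 17.4×10⁻³
  candidate V: M = 12.7×10⁻³
  candidate Q: M = 11.0×10⁻³
  candidate W: M = 4.52×10⁻³
The maximum is for candidate Z.

candidate Z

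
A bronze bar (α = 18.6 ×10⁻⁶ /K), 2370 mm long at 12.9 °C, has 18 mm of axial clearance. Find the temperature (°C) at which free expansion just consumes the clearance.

α·L₀·ΔT = 18.0 mm ⇒ ΔT = 18.0 / (18.6×10⁻⁶ × 2370.0) = 408.3 K.
T = 12.9 + 408.3 = 421.2 °C.

421 °C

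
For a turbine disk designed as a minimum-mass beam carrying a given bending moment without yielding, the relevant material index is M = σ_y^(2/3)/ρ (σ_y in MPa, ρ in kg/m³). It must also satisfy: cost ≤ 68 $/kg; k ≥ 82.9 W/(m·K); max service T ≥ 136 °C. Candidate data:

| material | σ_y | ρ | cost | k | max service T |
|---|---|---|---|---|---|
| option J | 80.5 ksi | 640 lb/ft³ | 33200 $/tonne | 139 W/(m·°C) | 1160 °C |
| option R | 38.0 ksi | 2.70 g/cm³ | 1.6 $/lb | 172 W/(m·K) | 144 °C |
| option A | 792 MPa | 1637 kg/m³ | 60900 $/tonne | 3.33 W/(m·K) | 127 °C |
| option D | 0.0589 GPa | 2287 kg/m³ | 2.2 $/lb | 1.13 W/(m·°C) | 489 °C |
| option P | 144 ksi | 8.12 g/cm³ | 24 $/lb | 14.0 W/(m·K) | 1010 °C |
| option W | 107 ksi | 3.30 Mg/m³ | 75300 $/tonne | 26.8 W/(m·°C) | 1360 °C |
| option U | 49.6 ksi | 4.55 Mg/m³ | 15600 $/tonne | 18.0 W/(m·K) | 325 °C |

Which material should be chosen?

option R

Screen on constraints: cost ≤ 68 $/kg; k ≥ 82.9 W/(m·K); max service T ≥ 136 °C. Survivors: option J, option R.
After converting to SI:
  option J: σ_y = 555.0 MPa, ρ = 10250 kg/m³
  option R: σ_y = 262.0 MPa, ρ = 2700 kg/m³
  option R: M = 15.2×10⁻³
  option J: M = 6.59×10⁻³
Option R ranks first.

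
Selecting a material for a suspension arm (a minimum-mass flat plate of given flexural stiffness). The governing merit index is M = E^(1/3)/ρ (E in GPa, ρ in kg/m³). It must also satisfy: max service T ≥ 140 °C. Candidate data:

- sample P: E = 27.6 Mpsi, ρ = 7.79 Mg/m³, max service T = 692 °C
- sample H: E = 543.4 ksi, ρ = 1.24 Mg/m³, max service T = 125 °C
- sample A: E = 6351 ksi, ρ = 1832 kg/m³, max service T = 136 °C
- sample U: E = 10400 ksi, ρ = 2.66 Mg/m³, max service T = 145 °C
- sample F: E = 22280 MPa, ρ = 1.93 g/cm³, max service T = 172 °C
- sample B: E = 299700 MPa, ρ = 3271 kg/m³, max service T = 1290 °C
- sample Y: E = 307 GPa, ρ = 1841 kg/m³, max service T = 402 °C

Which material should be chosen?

Screen on constraints: max service T ≥ 140 °C. Survivors: sample P, sample U, sample F, sample B, sample Y.
After converting to SI:
  sample P: E = 190.3 GPa, ρ = 7790 kg/m³
  sample U: E = 71.71 GPa, ρ = 2660 kg/m³
  sample F: E = 22.28 GPa, ρ = 1930 kg/m³
  sample B: E = 299.7 GPa, ρ = 3271 kg/m³
  sample Y: E = 307.0 GPa, ρ = 1841 kg/m³
  sample Y: M = 3.66×10⁻³
  sample B: M = 2.05×10⁻³
  sample U: M = 1.56×10⁻³
  sample F: M = 1.46×10⁻³
  sample P: M = 0.738×10⁻³
Sample Y ranks first.

sample Y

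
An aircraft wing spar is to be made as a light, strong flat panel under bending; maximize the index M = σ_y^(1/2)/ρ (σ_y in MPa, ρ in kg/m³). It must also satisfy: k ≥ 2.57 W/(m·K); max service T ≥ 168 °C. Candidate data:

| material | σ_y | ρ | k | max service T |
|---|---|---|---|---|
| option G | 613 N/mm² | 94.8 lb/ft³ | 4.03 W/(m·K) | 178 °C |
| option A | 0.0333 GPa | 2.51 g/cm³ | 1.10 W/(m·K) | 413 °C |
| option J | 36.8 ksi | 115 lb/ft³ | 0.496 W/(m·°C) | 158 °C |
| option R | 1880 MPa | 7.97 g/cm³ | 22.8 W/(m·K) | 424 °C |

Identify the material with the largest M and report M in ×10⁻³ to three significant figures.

option G, M = 16.3×10⁻³

Screen on constraints: k ≥ 2.57 W/(m·K); max service T ≥ 168 °C. Survivors: option G, option R.
In SI units:
  option G: σ_y = 613.0 MPa, ρ = 1519 kg/m³
  option R: σ_y = 1880 MPa, ρ = 7970 kg/m³
  option G: M = 16.3×10⁻³
  option R: M = 5.44×10⁻³
The maximum is for option G.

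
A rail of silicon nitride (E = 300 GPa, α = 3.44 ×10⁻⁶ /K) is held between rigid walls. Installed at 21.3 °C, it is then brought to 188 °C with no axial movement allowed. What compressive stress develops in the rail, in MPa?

172 MPa

ΔT = 166.7 K. Constrained thermal stress σ = E·α·ΔT = 300.0×10³ MPa × 3.44×10⁻⁶ × 166.7 = 172 MPa (compressive).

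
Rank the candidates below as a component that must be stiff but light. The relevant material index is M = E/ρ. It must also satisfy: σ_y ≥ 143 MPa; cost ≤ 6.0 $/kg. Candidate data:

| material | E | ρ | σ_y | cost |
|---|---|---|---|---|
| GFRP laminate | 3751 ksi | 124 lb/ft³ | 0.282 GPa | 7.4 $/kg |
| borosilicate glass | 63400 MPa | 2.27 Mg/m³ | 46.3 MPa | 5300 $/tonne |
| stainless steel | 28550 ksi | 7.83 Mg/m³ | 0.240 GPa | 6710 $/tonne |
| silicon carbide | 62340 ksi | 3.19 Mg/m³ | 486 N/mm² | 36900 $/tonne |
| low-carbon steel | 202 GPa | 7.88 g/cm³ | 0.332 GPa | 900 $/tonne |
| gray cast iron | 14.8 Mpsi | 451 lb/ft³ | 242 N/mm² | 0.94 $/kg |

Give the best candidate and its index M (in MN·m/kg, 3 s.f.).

Screen on constraints: σ_y ≥ 143 MPa; cost ≤ 6.0 $/kg. Survivors: low-carbon steel, gray cast iron.
Normalizing units and computing the index:
  low-carbon steel: E = 202.0 GPa, ρ = 7880 kg/m³
  gray cast iron: E = 102.0 GPa, ρ = 7224 kg/m³
  low-carbon steel: M = 25.6 MN·m/kg
  gray cast iron: M = 14.1 MN·m/kg
Low-carbon steel has the largest M.

low-carbon steel, M = 25.6 MN·m/kg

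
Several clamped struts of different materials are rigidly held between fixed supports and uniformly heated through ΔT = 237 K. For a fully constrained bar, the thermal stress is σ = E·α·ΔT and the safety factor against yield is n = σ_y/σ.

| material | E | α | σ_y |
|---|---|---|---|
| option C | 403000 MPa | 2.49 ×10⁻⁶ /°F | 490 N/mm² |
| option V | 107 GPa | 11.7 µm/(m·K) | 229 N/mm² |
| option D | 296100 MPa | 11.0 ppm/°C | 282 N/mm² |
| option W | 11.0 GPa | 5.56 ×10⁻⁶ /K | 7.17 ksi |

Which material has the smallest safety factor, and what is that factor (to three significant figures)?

option D, n = 0.365

In consistent units (E in GPa, α in ×10⁻⁶/K, σ_y in MPa):
  option C: E = 403.0, α = 4.48, σ_y = 490.0 → σ = 428 MPa, n = 1.14
  option V: E = 107.0, α = 11.7, σ_y = 229.0 → σ = 297 MPa, n = 0.772
  option D: E = 296.1, α = 11.0, σ_y = 282.0 → σ = 772 MPa, n = 0.365
  option W: E = 11.00, α = 5.56, σ_y = 49.44 → σ = 14.5 MPa, n = 3.41
Option D has the lowest safety factor, n = 0.365.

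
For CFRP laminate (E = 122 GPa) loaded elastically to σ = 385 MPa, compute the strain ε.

3.16×10⁻³

ε = σ/E = 385 / 122000 = 3.16×10⁻³.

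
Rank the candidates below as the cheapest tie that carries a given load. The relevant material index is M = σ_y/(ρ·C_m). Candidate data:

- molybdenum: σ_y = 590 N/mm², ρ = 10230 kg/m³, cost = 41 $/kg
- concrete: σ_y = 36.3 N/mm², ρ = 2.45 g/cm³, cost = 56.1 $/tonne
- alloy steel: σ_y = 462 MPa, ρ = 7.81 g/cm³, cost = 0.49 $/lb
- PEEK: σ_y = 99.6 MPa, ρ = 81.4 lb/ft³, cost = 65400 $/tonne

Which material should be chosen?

concrete

Convert each candidate to consistent units, then evaluate M:
  molybdenum: σ_y = 590.0 MPa, ρ = 10230 kg/m³, cost = 41.00 $/kg
  concrete: σ_y = 36.30 MPa, ρ = 2450 kg/m³, cost = 0.05610 $/kg
  alloy steel: σ_y = 462.0 MPa, ρ = 7810 kg/m³, cost = 1.080 $/kg
  PEEK: σ_y = 99.60 MPa, ρ = 1304 kg/m³, cost = 65.40 $/kg
  concrete: M = 264 kN·m per $
  alloy steel: M = 54.8 kN·m per $
  molybdenum: M = 1.41 kN·m per $
  PEEK: M = 1.17 kN·m per $
Concrete ranks first.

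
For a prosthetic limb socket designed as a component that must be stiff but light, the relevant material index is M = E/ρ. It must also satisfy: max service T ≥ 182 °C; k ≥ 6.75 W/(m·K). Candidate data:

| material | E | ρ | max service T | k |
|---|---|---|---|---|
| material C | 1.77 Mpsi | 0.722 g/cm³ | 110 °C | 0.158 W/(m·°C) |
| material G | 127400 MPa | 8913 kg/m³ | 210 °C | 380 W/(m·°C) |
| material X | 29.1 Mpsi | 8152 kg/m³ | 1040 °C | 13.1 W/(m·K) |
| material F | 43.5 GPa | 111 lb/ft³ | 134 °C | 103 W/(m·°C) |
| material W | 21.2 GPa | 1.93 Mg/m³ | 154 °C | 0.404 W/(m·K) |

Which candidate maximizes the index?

material X

Screen on constraints: max service T ≥ 182 °C; k ≥ 6.75 W/(m·K). Survivors: material G, material X.
Convert each candidate to consistent units, then evaluate M:
  material G: E = 127.4 GPa, ρ = 8913 kg/m³
  material X: E = 200.6 GPa, ρ = 8152 kg/m³
  material X: M = 24.6 MN·m/kg
  material G: M = 14.3 MN·m/kg
Material X has the largest M.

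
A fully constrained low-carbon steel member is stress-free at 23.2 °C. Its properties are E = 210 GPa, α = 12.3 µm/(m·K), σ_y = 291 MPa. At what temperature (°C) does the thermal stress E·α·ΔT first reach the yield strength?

136 °C

E·α·ΔT = 291.0 MPa ⇒ ΔT = 291.0 / (210.0×10³ × 12.3×10⁻⁶) = 112.7 K.
T = 23.2 + 112.7 = 135.9 °C.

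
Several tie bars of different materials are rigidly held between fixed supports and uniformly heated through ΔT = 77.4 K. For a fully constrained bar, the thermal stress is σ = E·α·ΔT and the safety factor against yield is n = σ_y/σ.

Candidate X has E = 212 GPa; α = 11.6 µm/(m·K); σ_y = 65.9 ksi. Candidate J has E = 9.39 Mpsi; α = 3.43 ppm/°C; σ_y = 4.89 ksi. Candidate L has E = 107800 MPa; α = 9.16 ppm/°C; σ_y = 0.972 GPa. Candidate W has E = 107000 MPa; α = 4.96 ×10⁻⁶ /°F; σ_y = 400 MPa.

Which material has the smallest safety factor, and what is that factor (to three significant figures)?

candidate J, n = 1.96

Converting E to GPa, α to ×10⁻⁶/K, σ_y to MPa, then σ and n for each:
  candidate X: E = 212.0, α = 11.6, σ_y = 454.4 → σ = 190 MPa, n = 2.39
  candidate J: E = 64.74, α = 3.43, σ_y = 33.72 → σ = 17.2 MPa, n = 1.96
  candidate L: E = 107.8, α = 9.16, σ_y = 972.0 → σ = 76.4 MPa, n = 12.7
  candidate W: E = 107.0, α = 8.93, σ_y = 400.0 → σ = 73.9 MPa, n = 5.41
Smallest n: candidate J with n = 1.96.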